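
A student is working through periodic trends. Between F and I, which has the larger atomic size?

F is in period 2, group 17; I is in period 5, group 17.
Radius decreases left→right (rising Z_eff, same n) and increases top→bottom (higher n).
All are in group 17, so atomic radius increases down the group.
So I has the larger atomic size (I > F).

I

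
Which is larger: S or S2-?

S2-

Forming S2- adds 2 electrons to S. More electron–electron repulsion in the same shell, with unchanged nuclear charge, lets the cloud expand.
An anion is larger than its parent atom: S2- > S.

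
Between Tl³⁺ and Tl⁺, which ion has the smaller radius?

Both ions have Z = 81 protons, but Tl³⁺ has lost more electrons, so its remaining electrons feel a larger effective nuclear charge per electron and are pulled in more tightly.
Higher positive charge → smaller ion, so Tl⁺ > Tl³⁺.

Tl³⁺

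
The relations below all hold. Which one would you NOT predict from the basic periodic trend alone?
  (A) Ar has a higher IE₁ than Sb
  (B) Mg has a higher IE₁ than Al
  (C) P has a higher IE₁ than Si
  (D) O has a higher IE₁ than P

(B)

The general trend: IE₁ increases across a period and decreases down a group.
(A) Ar (period 3, group 18) vs Sb (period 5, group 15): the stated order agrees with the simple trend.
(B) Mg (period 3, group 2) vs Al (period 3, group 13): the stated order contradicts the simple trend.
(C) P (period 3, group 15) vs Si (period 3, group 14): the stated order agrees with the simple trend.
(D) O (period 2, group 16) vs P (period 3, group 15): the stated order agrees with the simple trend.
The exception is (B): Al's single 3p electron is easier to remove than one from Mg's filled 3s².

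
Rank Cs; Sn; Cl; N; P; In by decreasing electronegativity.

N is in period 2, group 15; P is in period 3, group 15; Cl is in period 3, group 17; In is in period 5, group 13; Sn is in period 5, group 14; Cs is in period 6, group 1.
Electronegativity increases across a period and decreases down a group, tracking effective nuclear charge and atomic size.
Here both period and group differ, so the two effects have to be weighed against each other.
In > Cs: relative to Cs, both the across-period and down-group shifts push In's electronegativity up.
Sn > In: Sn lies to the right of In in period 5, so the across-period effect alone puts Sn higher.
P > Sn: relative to Sn, both the across-period and down-group shifts push P's electronegativity up.
N > P: they share group 15; the group trend gives N the larger value.
Cl > N: the two effects oppose for this pair; the across-period effect wins (3.16 vs 3.04).
For reference (Pauling): N 3.04, P 2.19, Cl 3.16, In 1.78, Sn 1.96, Cs 0.79.
So from highest to lowest: Cl > N > P > Sn > In > Cs.

Cl, N, P, Sn, In, Cs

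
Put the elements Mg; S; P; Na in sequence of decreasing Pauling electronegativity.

S > P > Mg > Na

Na is in period 3, group 1; Mg is in period 3, group 2; P is in period 3, group 15; S is in period 3, group 16.
Electronegativity increases across a period and decreases down a group, tracking effective nuclear charge and atomic size.
All lie in period 3, so electronegativity increases left to right.
So from highest to lowest: S > P > Mg > Na.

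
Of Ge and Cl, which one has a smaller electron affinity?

Ge

Atoms with high Z_eff and room in the valence shell (especially the halogens) have the most exothermic electron affinities.
Neither a single period nor a single group — weigh both effects.
Cl > Ge: relative to Ge, both the across-period and down-group shifts push Cl's electron affinity up.
Tabulated electron affinity (kJ/mol): Cl 349, Ge 119.
So Ge has the smaller electron affinity (Ge < Cl).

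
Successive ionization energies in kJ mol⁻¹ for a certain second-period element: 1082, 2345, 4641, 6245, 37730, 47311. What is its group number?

Look for the largest jump between consecutive ionization energies: IE5/IE4 ≈ 6.0, far larger than any earlier ratio.
That jump marks the point where a core electron is being removed. So the atom has 4 valence electrons.
A main-group element with 4 valence electrons is in group 14.

Group 14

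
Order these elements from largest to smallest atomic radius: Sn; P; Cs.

P is in period 3, group 15; Sn is in period 5, group 14; Cs is in period 6, group 1.
Radius decreases left→right (rising Z_eff, same n) and increases top→bottom (higher n).
Neither a single period nor a single group — weigh both effects.
Sn > P: relative to P, both the across-period and down-group shifts push Sn's atomic radius up.
Cs > Sn: both effects reinforce here, so Cs is clearly the larger of the two.
For reference (pm): P 111, Sn 140, Cs 232.
So from largest to smallest: Cs > Sn > P.

Cs, Sn, P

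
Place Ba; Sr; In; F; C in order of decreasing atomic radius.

Ba > Sr > In > C > F

C is in period 2, group 14; F is in period 2, group 17; Sr is in period 5, group 2; In is in period 5, group 13; Ba is in period 6, group 2.
Radius decreases left→right (rising Z_eff, same n) and increases top→bottom (higher n).
Here both period and group differ, so the two effects have to be weighed against each other.
C > F: both are in period 2; the period trend gives C the larger value.
In > C: relative to C, both the across-period and down-group shifts push In's atomic radius up.
Sr > In: Sr lies to the left of In in period 5, so the across-period effect alone puts Sr larger.
Ba > Sr: they share group 2; the group trend gives Ba the larger value.
Tabulated atomic radius (pm): C 75, F 64, Sr 185, In 142, Ba 196.
So from largest to smallest: Ba > Sr > In > C > F.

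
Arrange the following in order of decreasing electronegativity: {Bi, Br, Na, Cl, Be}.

Cl > Br > Bi > Be > Na

Be is in period 2, group 2; Na is in period 3, group 1; Cl is in period 3, group 17; Br is in period 4, group 17; Bi is in period 6, group 15.
EN rises left→right (higher Z_eff, smaller atoms) and falls top→bottom (larger, more shielded atoms).
Here both period and group differ, so the two effects have to be weighed against each other.
Be > Na: both effects reinforce here, so Be is clearly the higher of the two.
Bi > Be: period and group pull opposite ways; the across-period shift dominates (2.02 vs 1.57).
Br > Bi: relative to Bi, both the across-period and down-group shifts push Br's electronegativity up.
Cl > Br: they share group 17; the group trend gives Cl the larger value.
For reference (Pauling): Be 1.57, Na 0.93, Cl 3.16, Br 2.96, Bi 2.02.
So from highest to lowest: Cl > Br > Bi > Be > Na.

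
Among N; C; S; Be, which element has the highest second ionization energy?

N

After 1 electron has been removed, what remains? N⁺ still has 4 valence electrons; C⁺ still has 3 valence electrons; S⁺ still has 5 valence electrons; Be⁺ still has 1 valence electron.
All are still removing valence electrons, so compare the +1 ions as you would atoms: IE_2 generally rises across a period (higher Z_eff) and falls down a group (larger shell), subject to the usual subshell exceptions.
Valence configurations: N⁺ [He]2s²2p², C⁺ [He]2s²2p¹, S⁺ [Ne]3s²3p³, Be⁺ [He]2s¹.
Tabulated IE_2 (kJ/mol): N 2856, C 2353, S 2252, Be 1757.
So the second ionization energies run Be < S < C < N.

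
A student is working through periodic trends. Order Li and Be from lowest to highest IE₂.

Be, Li

The second ionization energy removes an electron from the +1 ion. For each element: Li⁺ is the bare [He] core; Be⁺ still has 1 valence electron.
Pulling an electron out of a noble-gas core costs far more than removing a remaining valence electron, so Li sits at the high end of IE_2.
Approximate IE_2 values (kJ/mol): Li 7298, Be 1757.
Overall IE_2 order: Be < Li.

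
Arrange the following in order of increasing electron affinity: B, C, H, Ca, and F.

Ca < B < H < C < F

H is in period 1, group 1; B is in period 2, group 13; C is in period 2, group 14; F is in period 2, group 17; Ca is in period 4, group 2.
EA tends to increase across a period and decrease down a group, though the pattern is less regular than for IE or radius.
These span different periods and groups, so the two trends combine.
B > Ca: both effects reinforce here, so B is clearly the higher of the two.
H > B: the two effects oppose for this pair; the down-group effect wins (73 vs 27 kJ/mol).
C > H: period and group pull opposite ways; the across-period shift dominates (122 vs 73 kJ/mol).
F > C: F lies to the right of C in period 2, so the across-period effect alone puts F higher.
Tabulated electron affinity (kJ/mol): H 73, B 27, C 122, F 328, Ca 2.
So from lowest to highest: Ca < B < H < C < F.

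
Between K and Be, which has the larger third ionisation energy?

Be

Consider each +2 ion: K²⁺ is already 1 electron into the core; Be²⁺ is the bare [He] core.
All of these are removing an electron from a noble-gas core or deeper; the smaller core (lower principal quantum number) is held far more tightly, and within a period the higher nuclear charge binds the same core more tightly.
Approximate IE_3 values (kJ/mol): K 4420, Be 14849.
Putting it together, IE_3: K < Be.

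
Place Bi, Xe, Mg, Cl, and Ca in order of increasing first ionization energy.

Ca, Bi, Mg, Xe, Cl

Mg is in period 3, group 2; Cl is in period 3, group 17; Ca is in period 4, group 2; Xe is in period 5, group 18; Bi is in period 6, group 15.
IE₁ increases left→right with effective nuclear charge and decreases top→bottom as the valence shell moves farther out.
Neither a single period nor a single group — weigh both effects.
Bi > Ca: the two effects oppose for this pair; the across-period effect wins (703 vs 590 kJ/mol).
Mg > Bi: period and group pull opposite ways; the down-group shift dominates (738 vs 703 kJ/mol).
Xe > Mg: the two effects oppose for this pair; the across-period effect wins (1170 vs 738 kJ/mol).
Cl > Xe: period and group pull opposite ways; the down-group shift dominates (1251 vs 1170 kJ/mol).
For reference (kJ/mol): Mg 738, Cl 1251, Ca 590, Xe 1170, Bi 703.
So from lowest to highest: Ca < Bi < Mg < Xe < Cl.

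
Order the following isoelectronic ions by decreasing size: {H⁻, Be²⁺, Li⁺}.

All of these have 2 electrons, so size is governed by nuclear charge alone: the more protons, the stronger the pull on the same electron cloud, and the smaller the ion.
Nuclear charges: Be²⁺ (Z=4), Li⁺ (Z=3), H⁻ (Z=1).
Largest to smallest: H⁻ > Li⁺ > Be²⁺.

H⁻ > Li⁺ > Be²⁺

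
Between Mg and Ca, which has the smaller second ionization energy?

IE_2 is the cost of taking one more electron from the +1 cation: Mg⁺ still has 1 valence electron; Ca⁺ still has 1 valence electron.
All are still removing valence electrons, so compare the +1 ions as you would atoms: IE_2 generally rises across a period (higher Z_eff) and falls down a group (larger shell), subject to the usual subshell exceptions.
Valence configurations: Mg⁺ [Ne]3s¹, Ca⁺ [Ar]4s¹.
The numbers (kJ/mol): Mg 1451, Ca 1145.
Overall IE_2 order: Ca < Mg.

Ca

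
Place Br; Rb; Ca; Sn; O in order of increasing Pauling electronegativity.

O is in period 2, group 16; Ca is in period 4, group 2; Br is in period 4, group 17; Rb is in period 5, group 1; Sn is in period 5, group 14.
Smaller atoms with higher effective nuclear charge are more electronegative.
These span different periods and groups, so the two trends combine.
Ca > Rb: relative to Rb, both the across-period and down-group shifts push Ca's electronegativity up.
Sn > Ca: the two effects oppose for this pair; the across-period effect wins (1.96 vs 1.00).
Br > Sn: both effects reinforce here, so Br is clearly the higher of the two.
O > Br: period and group pull opposite ways; the down-group shift dominates (3.44 vs 2.96).
Tabulated electronegativity (Pauling): O 3.44, Ca 1.00, Br 2.96, Rb 0.82, Sn 1.96.
So from lowest to highest: Rb < Ca < Sn < Br < O.

Rb < Ca < Sn < Br < O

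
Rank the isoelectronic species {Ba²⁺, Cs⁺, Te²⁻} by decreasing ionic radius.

Te²⁻ > Cs⁺ > Ba²⁺

All of these have 54 electrons, so size is governed by nuclear charge alone: the more protons, the stronger the pull on the same electron cloud, and the smaller the ion.
Nuclear charges: Ba²⁺ (Z=56), Cs⁺ (Z=55), Te²⁻ (Z=52).
Largest to smallest: Te²⁻ > Cs⁺ > Ba²⁺.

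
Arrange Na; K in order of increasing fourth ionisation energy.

K < Na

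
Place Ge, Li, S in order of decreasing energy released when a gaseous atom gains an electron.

S, Ge, Li

EA tends to increase across a period and decrease down a group, though the pattern is less regular than for IE or radius.
Neither a single period nor a single group — weigh both effects.
Ge > Li: the two effects oppose for this pair; the across-period effect wins (119 vs 60 kJ/mol).
S > Ge: both effects reinforce here, so S is clearly the higher of the two.
Tabulated electron affinity (kJ/mol): Li 60, S 200, Ge 119.
So from highest to lowest: S > Ge > Li.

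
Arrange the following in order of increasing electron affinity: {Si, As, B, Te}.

B is in period 2, group 13; Si is in period 3, group 14; As is in period 4, group 15; Te is in period 5, group 16.
Adding an electron releases more energy for atoms nearer the top right (short of the noble gases).
A diagonal step moves right (one effect) and down (the opposite effect) at once.
As > B: period and group pull opposite ways; the across-period shift dominates (78 vs 27 kJ/mol).
Si > As: period and group pull opposite ways; the down-group shift dominates (134 vs 78 kJ/mol).
Te > Si: period and group pull opposite ways; the across-period shift dominates (190 vs 134 kJ/mol).
Approximate values (kJ/mol): B 27, Si 134, As 78, Te 190.
So from lowest to highest: B < As < Si < Te.

B < As < Si < Te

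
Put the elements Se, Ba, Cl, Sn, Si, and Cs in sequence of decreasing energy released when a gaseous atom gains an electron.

Cl, Se, Si, Sn, Cs, Ba

Si is in period 3, group 14; Cl is in period 3, group 17; Se is in period 4, group 16; Sn is in period 5, group 14; Cs is in period 6, group 1; Ba is in period 6, group 2.
Atoms with high Z_eff and room in the valence shell (especially the halogens) have the most exothermic electron affinities.
These span different periods and groups, so the two trends combine.
Cs > Ba: this pair runs against the simple trend — see the exception note.
Sn > Cs: relative to Cs, both the across-period and down-group shifts push Sn's electron affinity up.
Si > Sn: Si sits above Sn in group 14, so the down-group effect alone puts Si higher.
Se > Si: period and group pull opposite ways; the across-period shift dominates (195 vs 134 kJ/mol).
Cl > Se: both effects reinforce here, so Cl is clearly the higher of the two.
Note the exception: Cs has a higher electron affinity than Ba, contrary to the simple trend — adding an electron to Ba (ns²) has to open a new, higher-energy np subshell, which is unfavourable.
Tabulated electron affinity (kJ/mol): Si 134, Cl 349, Se 195, Sn 107, Cs 46, Ba 14.
So from highest to lowest: Cl > Se > Si > Sn > Cs > Ba.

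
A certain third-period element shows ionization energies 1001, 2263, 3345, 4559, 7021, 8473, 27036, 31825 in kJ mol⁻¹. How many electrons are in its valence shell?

6

Look for the largest jump between consecutive ionization energies: IE7/IE6 ≈ 3.2, far larger than any earlier ratio.
That jump marks the point where a core electron is being removed. So the atom has 6 valence electrons.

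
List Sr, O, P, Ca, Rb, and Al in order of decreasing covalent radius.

Rb > Sr > Ca > Al > P > O

O is in period 2, group 16; Al is in period 3, group 13; P is in period 3, group 15; Ca is in period 4, group 2; Rb is in period 5, group 1; Sr is in period 5, group 2.
Radius decreases left→right (rising Z_eff, same n) and increases top→bottom (higher n).
These span different periods and groups, so the two trends combine.
P > O: both effects reinforce here, so P is clearly the larger of the two.
Al > P: Al lies to the left of P in period 3, so the across-period effect alone puts Al larger.
Ca > Al: both effects reinforce here, so Ca is clearly the larger of the two.
Sr > Ca: they share group 2; the group trend gives Sr the larger value.
Rb > Sr: both are in period 5; the period trend gives Rb the larger value.
Approximate values (pm): O 63, Al 126, P 111, Ca 171, Rb 210, Sr 185.
So from largest to smallest: Rb > Sr > Ca > Al > P > O.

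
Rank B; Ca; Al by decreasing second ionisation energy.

B, Al, Ca

After 1 electron has been removed, what remains? B⁺ still has 2 valence electrons; Ca⁺ still has 1 valence electron; Al⁺ still has 2 valence electrons.
All are still removing valence electrons, so compare the +1 ions as you would atoms: IE_2 generally rises across a period (higher Z_eff) and falls down a group (larger shell), subject to the usual subshell exceptions.
Valence configurations: B⁺ [He]2s², Ca⁺ [Ar]4s¹, Al⁺ [Ne]3s².
The numbers (kJ/mol): B 2427, Ca 1145, Al 1817.
Hence IE_2: Ca < Al < B.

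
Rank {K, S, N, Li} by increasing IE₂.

After 1 electron has been removed, what remains? K⁺ is the bare [Ar] core; S⁺ still has 5 valence electrons; N⁺ still has 4 valence electrons; Li⁺ is the bare [He] core.
Core electrons are held far more tightly than valence electrons, so K and Li top the IE_2 order.
Valence configurations: S⁺ [Ne]3s²3p³, N⁺ [He]2s²2p².
Approximate IE_2 values (kJ/mol): K 3052, S 2252, N 2856, Li 7298.
Putting it together, IE_2: S < N < K < Li.

S < N < K < Li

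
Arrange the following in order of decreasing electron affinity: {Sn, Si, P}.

Si is in period 3, group 14; P is in period 3, group 15; Sn is in period 5, group 14.
Electron affinity generally becomes more exothermic across a period toward the halogens and less exothermic down a group.
Neither a single period nor a single group — weigh both effects.
Sn > P: this pair runs against the simple trend — see the exception note.
Si > Sn: Si sits above Sn in group 14, so the down-group effect alone puts Si higher.
Note the exception: Sn has a higher electron affinity than P, contrary to the simple trend — adding an electron to P's half-filled np³ subshell costs electron-pairing energy.
Note the exception: Si has a higher electron affinity than P, contrary to the simple trend — adding an electron to P's half-filled 3p³ is unfavourable, so Si (3p²) has the more exothermic EA.
Tabulated electron affinity (kJ/mol): Si 134, P 72, Sn 107.
So from highest to lowest: Si > Sn > P.

Si, Sn, P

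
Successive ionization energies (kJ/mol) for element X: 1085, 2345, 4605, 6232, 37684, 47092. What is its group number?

Group 14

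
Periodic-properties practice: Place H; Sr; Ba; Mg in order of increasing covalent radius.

H < Mg < Sr < Ba

H is in period 1, group 1; Mg is in period 3, group 2; Sr is in period 5, group 2; Ba is in period 6, group 2.
Across a period the added protons contract the valence shell; down a group each new principal shell makes the atom larger.
Neither a single period nor a single group — weigh both effects.
Mg > H: the two effects oppose for this pair; the down-group effect wins (139 vs 32 pm).
Sr > Mg: they share group 2; the group trend gives Sr the larger value.
Ba > Sr: Ba sits below Sr in group 2, so the down-group effect alone puts Ba larger.
Tabulated atomic radius (pm): H 32, Mg 139, Sr 185, Ba 196.
So from smallest to largest: H < Mg < Sr < Ba.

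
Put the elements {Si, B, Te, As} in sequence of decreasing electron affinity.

Te > Si > As > B

Electron affinity generally becomes more exothermic across a period toward the halogens and less exothermic down a group.
A diagonal step moves right (one effect) and down (the opposite effect) at once.
As > B: period and group pull opposite ways; the across-period shift dominates (78 vs 27 kJ/mol).
Si > As: the two effects oppose for this pair; the down-group effect wins (134 vs 78 kJ/mol).
Te > Si: the two effects oppose for this pair; the across-period effect wins (190 vs 134 kJ/mol).
For reference (kJ/mol): B 27, Si 134, As 78, Te 190.
So from highest to lowest: Te > Si > As > B.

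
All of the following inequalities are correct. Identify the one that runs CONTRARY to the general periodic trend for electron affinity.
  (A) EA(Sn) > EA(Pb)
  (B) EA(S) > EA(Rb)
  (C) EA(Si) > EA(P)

The general trend: electron affinity increases across a period and decreases down a group.
(A) Sn (period 5, group 14) vs Pb (period 6, group 14): the stated order agrees with the simple trend.
(B) S (period 3, group 16) vs Rb (period 5, group 1): the stated order agrees with the simple trend.
(C) Si (period 3, group 14) vs P (period 3, group 15): the stated order contradicts the simple trend.
The exception is (C): adding an electron to P's half-filled 3p³ is unfavourable, so Si (3p²) has the more exothermic EA.

(C)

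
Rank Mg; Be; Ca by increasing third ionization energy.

Ca, Mg, Be

Consider each +2 ion: Mg²⁺ is the bare [Ne] core; Be²⁺ is the bare [He] core; Ca²⁺ is the bare [Ar] core.
All of these are removing an electron from a noble-gas core or deeper; the smaller core (lower principal quantum number) is held far more tightly, and within a period the higher nuclear charge binds the same core more tightly.
The numbers (kJ/mol): Mg 7733, Be 14849, Ca 4912.
So the third ionization energies run Ca < Mg < Be.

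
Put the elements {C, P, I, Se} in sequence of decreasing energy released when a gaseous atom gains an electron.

I > Se > C > P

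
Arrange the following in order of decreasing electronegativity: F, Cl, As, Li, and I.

F > Cl > I > As > Li

Li is in period 2, group 1; F is in period 2, group 17; Cl is in period 3, group 17; As is in period 4, group 15; I is in period 5, group 17.
Smaller atoms with higher effective nuclear charge are more electronegative.
Neither a single period nor a single group — weigh both effects.
As > Li: the two effects oppose for this pair; the across-period effect wins (2.18 vs 0.98).
I > As: period and group pull opposite ways; the across-period shift dominates (2.66 vs 2.18).
Cl > I: Cl sits above I in group 17, so the down-group effect alone puts Cl higher.
F > Cl: they share group 17; the group trend gives F the larger value.
For reference (Pauling): Li 0.98, F 3.98, Cl 3.16, As 2.18, I 2.66.
So from highest to lowest: F > Cl > I > As > Li.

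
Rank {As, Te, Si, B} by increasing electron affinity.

B, As, Si, Te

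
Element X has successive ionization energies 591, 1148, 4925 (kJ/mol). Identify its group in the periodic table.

Group 2

Look for the largest jump between consecutive ionization energies: IE3/IE2 ≈ 4.3, far larger than any earlier ratio.
That jump marks the point where a core electron is being removed. So the atom has 2 valence electrons.
A main-group element with 2 valence electrons is in group 2.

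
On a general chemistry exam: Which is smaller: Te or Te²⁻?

Forming Te²⁻ adds 2 electrons to Te. More electron–electron repulsion in the same shell, with unchanged nuclear charge, lets the cloud expand.
An anion is larger than its parent atom: Te²⁻ > Te.

Te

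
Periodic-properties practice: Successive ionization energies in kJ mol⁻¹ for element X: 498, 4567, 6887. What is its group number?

Group 1

Look for the largest jump between consecutive ionization energies: IE2/IE1 ≈ 9.2, far larger than any earlier ratio.
That jump marks the point where a core electron is being removed. So the atom has 1 valence electron.
A main-group element with 1 valence electron is in group 1.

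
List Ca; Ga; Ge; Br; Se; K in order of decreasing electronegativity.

Atoms toward the upper right of the periodic table pull bonding electrons most strongly.
All lie in period 4, so electronegativity increases left to right.
So from highest to lowest: Br > Se > Ge > Ga > Ca > K.

Br > Se > Ge > Ga > Ca > K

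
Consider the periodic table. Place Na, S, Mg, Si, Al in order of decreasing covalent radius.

Na, Mg, Al, Si, S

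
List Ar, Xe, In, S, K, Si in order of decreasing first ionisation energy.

Si is in period 3, group 14; S is in period 3, group 16; Ar is in period 3, group 18; K is in period 4, group 1; In is in period 5, group 13; Xe is in period 5, group 18.
First ionization energy rises across a period (greater Z_eff holds electrons more tightly) and falls down a group (valence electrons are farther from the nucleus).
Here both period and group differ, so the two effects have to be weighed against each other.
In > K: period and group pull opposite ways; the across-period shift dominates (558 vs 419 kJ/mol).
Si > In: both effects reinforce here, so Si is clearly the higher of the two.
S > Si: both are in period 3; the period trend gives S the larger value.
Xe > S: the two effects oppose for this pair; the across-period effect wins (1170 vs 1000 kJ/mol).
Ar > Xe: they share group 18; the group trend gives Ar the larger value.
For reference (kJ/mol): Si 786, S 1000, Ar 1521, K 419, In 558, Xe 1170.
So from highest to lowest: Ar > Xe > S > Si > In > K.

Ar, Xe, S, Si, In, K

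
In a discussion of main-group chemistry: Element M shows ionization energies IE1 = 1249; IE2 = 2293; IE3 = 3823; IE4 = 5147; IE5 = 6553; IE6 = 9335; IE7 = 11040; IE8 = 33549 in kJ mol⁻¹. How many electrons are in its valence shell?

7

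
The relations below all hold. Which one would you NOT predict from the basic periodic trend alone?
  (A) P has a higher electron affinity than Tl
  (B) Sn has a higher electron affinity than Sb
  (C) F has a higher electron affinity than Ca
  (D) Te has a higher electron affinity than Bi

The general trend: electron affinity increases across a period and decreases down a group.
(A) P (period 3, group 15) vs Tl (period 6, group 13): the stated order agrees with the simple trend.
(B) Sn (period 5, group 14) vs Sb (period 5, group 15): the stated order contradicts the simple trend.
(C) F (period 2, group 17) vs Ca (period 4, group 2): the stated order agrees with the simple trend.
(D) Te (period 5, group 16) vs Bi (period 6, group 15): the stated order agrees with the simple trend.
The exception is (B): adding an electron to Sb's half-filled 5p³ is unfavourable, so Sn has the more exothermic EA.

(B)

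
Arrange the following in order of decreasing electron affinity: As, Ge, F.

Electron affinity generally becomes more exothermic across a period toward the halogens and less exothermic down a group.
Here both period and group differ, so the two effects have to be weighed against each other.
Ge > As: this pair runs against the simple trend — see the exception note.
F > Ge: relative to Ge, both the across-period and down-group shifts push F's electron affinity up.
Note the exception: Ge has a higher electron affinity than As, contrary to the simple trend — adding an electron to As's half-filled 4p³ is unfavourable, so Ge (4p²) has the more exothermic EA.
Approximate values (kJ/mol): F 328, Ge 119, As 78.
So from highest to lowest: F > Ge > As.

F > Ge > As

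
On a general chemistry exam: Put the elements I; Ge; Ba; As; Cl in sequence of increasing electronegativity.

Ba, Ge, As, I, Cl

Cl is in period 3, group 17; Ge is in period 4, group 14; As is in period 4, group 15; I is in period 5, group 17; Ba is in period 6, group 2.
EN rises left→right (higher Z_eff, smaller atoms) and falls top→bottom (larger, more shielded atoms).
These span different periods and groups, so the two trends combine.
Ge > Ba: relative to Ba, both the across-period and down-group shifts push Ge's electronegativity up.
As > Ge: As lies to the right of Ge in period 4, so the across-period effect alone puts As higher.
I > As: period and group pull opposite ways; the across-period shift dominates (2.66 vs 2.18).
Cl > I: Cl sits above I in group 17, so the down-group effect alone puts Cl higher.
For reference (Pauling): Cl 3.16, Ge 2.01, As 2.18, I 2.66, Ba 0.89.
So from lowest to highest: Ba < Ge < As < I < Cl.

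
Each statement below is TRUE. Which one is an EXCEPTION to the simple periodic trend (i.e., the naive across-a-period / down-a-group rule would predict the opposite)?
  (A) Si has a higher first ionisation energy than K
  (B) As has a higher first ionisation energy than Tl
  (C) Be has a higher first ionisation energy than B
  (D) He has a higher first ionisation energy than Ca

The general trend: first ionisation energy increases across a period and decreases down a group.
(A) Si (period 3, group 14) vs K (period 4, group 1): the stated order agrees with the simple trend.
(B) As (period 4, group 15) vs Tl (period 6, group 13): the stated order agrees with the simple trend.
(C) Be (period 2, group 2) vs B (period 2, group 13): the stated order contradicts the simple trend.
(D) He (period 1, group 18) vs Ca (period 4, group 2): the stated order agrees with the simple trend.
The exception is (C): removing B's lone 2p electron is easier than breaking Be's filled 2s².

(C)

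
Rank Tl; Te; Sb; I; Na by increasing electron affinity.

Tl < Na < Sb < Te < I

Electron affinity generally becomes more exothermic across a period toward the halogens and less exothermic down a group.
Neither a single period nor a single group — weigh both effects.
Na > Tl: the two effects oppose for this pair; the down-group effect wins (53 vs 19 kJ/mol).
Sb > Na: period and group pull opposite ways; the across-period shift dominates (103 vs 53 kJ/mol).
Te > Sb: Te lies to the right of Sb in period 5, so the across-period effect alone puts Te higher.
I > Te: both are in period 5; the period trend gives I the larger value.
Approximate values (kJ/mol): Na 53, Sb 103, Te 190, I 295, Tl 19.
So from lowest to highest: Tl < Na < Sb < Te < I.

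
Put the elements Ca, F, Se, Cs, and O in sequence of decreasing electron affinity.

O is in period 2, group 16; F is in period 2, group 17; Ca is in period 4, group 2; Se is in period 4, group 16; Cs is in period 6, group 1.
Adding an electron releases more energy for atoms nearer the top right (short of the noble gases).
Neither a single period nor a single group — weigh both effects.
Cs > Ca: this pair runs against the simple trend — see the exception note.
O > Cs: relative to Cs, both the across-period and down-group shifts push O's electron affinity up.
Se > O: this pair runs against the simple trend — see the exception note.
F > Se: relative to Se, both the across-period and down-group shifts push F's electron affinity up.
Note the exception: Cs has a higher electron affinity than Ca, contrary to the simple trend — adding an electron to Ca (ns²) has to open a new, higher-energy np subshell, which is unfavourable.
Note the exception: Se has a higher electron affinity than O, contrary to the simple trend — O's compact 2p subshell gives strong electron–electron repulsion on the added electron.
Approximate values (kJ/mol): O 141, F 328, Ca 2, Se 195, Cs 46.
So from highest to lowest: F > Se > O > Cs > Ca.

F > Se > O > Cs > Ca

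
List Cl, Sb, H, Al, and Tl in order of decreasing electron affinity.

H is in period 1, group 1; Al is in period 3, group 13; Cl is in period 3, group 17; Sb is in period 5, group 15; Tl is in period 6, group 13.
Atoms with high Z_eff and room in the valence shell (especially the halogens) have the most exothermic electron affinities.
Neither a single period nor a single group — weigh both effects.
Al > Tl: Al sits above Tl in group 13, so the down-group effect alone puts Al higher.
H > Al: period and group pull opposite ways; the down-group shift dominates (73 vs 42 kJ/mol).
Sb > H: the two effects oppose for this pair; the across-period effect wins (103 vs 73 kJ/mol).
Cl > Sb: relative to Sb, both the across-period and down-group shifts push Cl's electron affinity up.
Approximate values (kJ/mol): H 73, Al 42, Cl 349, Sb 103, Tl 19.
So from highest to lowest: Cl > Sb > H > Al > Tl.

Cl > Sb > H > Al > Tl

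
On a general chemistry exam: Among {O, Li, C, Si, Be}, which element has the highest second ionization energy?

Consider each +1 ion: O⁺ still has 5 valence electrons; Li⁺ is the bare [He] core; C⁺ still has 3 valence electrons; Si⁺ still has 3 valence electrons; Be⁺ still has 1 valence electron.
Pulling an electron out of a noble-gas core costs far more than removing a remaining valence electron, so Li sits at the high end of IE_2.
Valence configurations: O⁺ [He]2s²2p³, C⁺ [He]2s²2p¹, Si⁺ [Ne]3s²3p¹, Be⁺ [He]2s¹.
The numbers (kJ/mol): O 3388, Li 7298, C 2353, Si 1577, Be 1757.
Putting it together, IE_2: Si < Be < C < O < Li.

Li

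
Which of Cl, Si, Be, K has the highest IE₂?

K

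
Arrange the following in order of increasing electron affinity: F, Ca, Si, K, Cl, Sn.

Ca < K < Sn < Si < F < Cl

F is in period 2, group 17; Si is in period 3, group 14; Cl is in period 3, group 17; K is in period 4, group 1; Ca is in period 4, group 2; Sn is in period 5, group 14.
Electron affinity generally becomes more exothermic across a period toward the halogens and less exothermic down a group.
Here both period and group differ, so the two effects have to be weighed against each other.
K > Ca: this pair runs against the simple trend — see the exception note.
Sn > K: the two effects oppose for this pair; the across-period effect wins (107 vs 48 kJ/mol).
Si > Sn: they share group 14; the group trend gives Si the larger value.
F > Si: both effects reinforce here, so F is clearly the higher of the two.
Cl > F: this pair runs against the simple trend — see the exception note.
Note the exception: K has a higher electron affinity than Ca, contrary to the simple trend — adding an electron to Ca (ns²) has to open a new, higher-energy np subshell, which is unfavourable.
Note the exception: Cl has a higher electron affinity than F, contrary to the simple trend — F's small 2p subshell makes the incoming electron feel strong e⁻–e⁻ repulsion, so Cl actually releases more energy on gaining an electron.
For reference (kJ/mol): F 328, Si 134, Cl 349, K 48, Ca 2, Sn 107.
So from lowest to highest: Ca < K < Sn < Si < F < Cl.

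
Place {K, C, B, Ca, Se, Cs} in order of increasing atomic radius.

C, B, Se, Ca, K, Cs

B is in period 2, group 13; C is in period 2, group 14; K is in period 4, group 1; Ca is in period 4, group 2; Se is in period 4, group 16; Cs is in period 6, group 1.
Atomic radius shrinks across a period as nuclear charge pulls the same shell inward, and grows down a group as new shells are added.
Neither a single period nor a single group — weigh both effects.
B > C: B lies to the left of C in period 2, so the across-period effect alone puts B larger.
Se > B: period and group pull opposite ways; the down-group shift dominates (116 vs 85 pm).
Ca > Se: both are in period 4; the period trend gives Ca the larger value.
K > Ca: K lies to the left of Ca in period 4, so the across-period effect alone puts K larger.
Cs > K: Cs sits below K in group 1, so the down-group effect alone puts Cs larger.
Approximate values (pm): B 85, C 75, K 196, Ca 171, Se 116, Cs 232.
So from smallest to largest: C < B < Se < Ca < K < Cs.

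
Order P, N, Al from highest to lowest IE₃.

N, P, Al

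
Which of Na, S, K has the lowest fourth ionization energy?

S

IE_4 is the cost of taking one more electron from the +3 cation: Na³⁺ is already 2 electrons into the core; S³⁺ still has 3 valence electrons; K³⁺ is already 2 electrons into the core.
Core electrons are held far more tightly than valence electrons, so K and Na top the IE_4 order.
Approximate IE_4 values (kJ/mol): Na 9543, S 4556, K 5877.
Putting it together, IE_4: S < K < Na.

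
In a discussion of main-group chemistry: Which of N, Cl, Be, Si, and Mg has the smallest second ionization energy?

Mg

IE_2 is the cost of taking one more electron from the +1 cation: N⁺ still has 4 valence electrons; Cl⁺ still has 6 valence electrons; Be⁺ still has 1 valence electron; Si⁺ still has 3 valence electrons; Mg⁺ still has 1 valence electron.
All are still removing valence electrons, so compare the +1 ions as you would atoms: IE_2 generally rises across a period (higher Z_eff) and falls down a group (larger shell), subject to the usual subshell exceptions.
Valence configurations: N⁺ [He]2s²2p², Cl⁺ [Ne]3s²3p⁴, Be⁺ [He]2s¹, Si⁺ [Ne]3s²3p¹, Mg⁺ [Ne]3s¹.
Tabulated IE_2 (kJ/mol): N 2856, Cl 2298, Be 1757, Si 1577, Mg 1451.
So the second ionization energies run Mg < Si < Be < Cl < N.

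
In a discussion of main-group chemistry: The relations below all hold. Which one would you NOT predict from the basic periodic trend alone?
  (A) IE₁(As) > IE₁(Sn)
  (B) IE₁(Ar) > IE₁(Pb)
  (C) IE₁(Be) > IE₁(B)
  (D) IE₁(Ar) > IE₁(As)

The general trend: first ionisation energy increases across a period and decreases down a group.
(A) As (period 4, group 15) vs Sn (period 5, group 14): the stated order agrees with the simple trend.
(B) Ar (period 3, group 18) vs Pb (period 6, group 14): the stated order agrees with the simple trend.
(C) Be (period 2, group 2) vs B (period 2, group 13): the stated order contradicts the simple trend.
(D) Ar (period 3, group 18) vs As (period 4, group 15): the stated order agrees with the simple trend.
The exception is (C): removing B's lone 2p electron is easier than breaking Be's filled 2s².

(C)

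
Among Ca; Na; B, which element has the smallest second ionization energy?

After 1 electron has been removed, what remains? Ca⁺ still has 1 valence electron; Na⁺ is the bare [Ne] core; B⁺ still has 2 valence electrons.
Pulling an electron out of a noble-gas core costs far more than removing a remaining valence electron, so Na sits at the high end of IE_2.
Valence configurations: Ca⁺ [Ar]4s¹, B⁺ [He]2s².
The numbers (kJ/mol): Ca 1145, Na 4562, B 2427.
Overall IE_2 order: Ca < B < Na.

Ca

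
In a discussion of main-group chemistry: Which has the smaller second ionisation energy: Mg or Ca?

IE_2 is the cost of taking one more electron from the +1 cation: Mg⁺ still has 1 valence electron; Ca⁺ still has 1 valence electron.
All are still removing valence electrons, so compare the +1 ions as you would atoms: IE_2 generally rises across a period (higher Z_eff) and falls down a group (larger shell), subject to the usual subshell exceptions.
Valence configurations: Mg⁺ [Ne]3s¹, Ca⁺ [Ar]4s¹.
Approximate IE_2 values (kJ/mol): Mg 1451, Ca 1145.
So the second ionization energies run Ca < Mg.

Ca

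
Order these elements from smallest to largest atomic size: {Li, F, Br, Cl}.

Li is in period 2, group 1; F is in period 2, group 17; Cl is in period 3, group 17; Br is in period 4, group 17.
Atomic radius shrinks across a period as nuclear charge pulls the same shell inward, and grows down a group as new shells are added.
Neither a single period nor a single group — weigh both effects.
Cl > F: Cl sits below F in group 17, so the down-group effect alone puts Cl larger.
Br > Cl: Br sits below Cl in group 17, so the down-group effect alone puts Br larger.
Li > Br: the two effects oppose for this pair; the across-period effect wins (133 vs 114 pm).
For reference (pm): Li 133, F 64, Cl 99, Br 114.
So from smallest to largest: F < Cl < Br < Li.

F, Cl, Br, Li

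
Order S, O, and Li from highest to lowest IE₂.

IE_2 is the cost of taking one more electron from the +1 cation: S⁺ still has 5 valence electrons; O⁺ still has 5 valence electrons; Li⁺ is the bare [He] core.
Core electrons are held far more tightly than valence electrons, so Li tops the IE_2 order.
Valence configurations: S⁺ [Ne]3s²3p³, O⁺ [He]2s²2p³.
The numbers (kJ/mol): S 2252, O 3388, Li 7298.
Hence IE_2: S < O < Li.

Li, O, S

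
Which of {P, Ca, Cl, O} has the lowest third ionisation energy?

P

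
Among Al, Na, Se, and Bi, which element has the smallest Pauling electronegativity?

Na

Na is in period 3, group 1; Al is in period 3, group 13; Se is in period 4, group 16; Bi is in period 6, group 15.
Atoms toward the upper right of the periodic table pull bonding electrons most strongly.
Here both period and group differ, so the two effects have to be weighed against each other.
Al > Na: Al lies to the right of Na in period 3, so the across-period effect alone puts Al higher.
Bi > Al: period and group pull opposite ways; the across-period shift dominates (2.02 vs 1.61).
Se > Bi: both effects reinforce here, so Se is clearly the higher of the two.
For reference (Pauling): Na 0.93, Al 1.61, Se 2.55, Bi 2.02.
The smallest Pauling electronegativity among these belongs to Na.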